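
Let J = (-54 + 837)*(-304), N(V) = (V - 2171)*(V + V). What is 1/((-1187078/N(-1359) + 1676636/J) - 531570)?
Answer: -834724980/443720740481801 ≈ -1.8812e-6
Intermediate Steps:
N(V) = 2*V*(-2171 + V) (N(V) = (-2171 + V)*(2*V) = 2*V*(-2171 + V))
J = -238032 (J = 783*(-304) = -238032)
1/((-1187078/N(-1359) + 1676636/J) - 531570) = 1/((-1187078*(-1/(2718*(-2171 - 1359))) + 1676636/(-238032)) - 531570) = 1/((-1187078/(2*(-1359)*(-3530)) + 1676636*(-1/238032)) - 531570) = 1/((-1187078/9594540 - 22061/3132) - 531570) = 1/((-1187078*1/9594540 - 22061/3132) - 531570) = 1/((-593539/4797270 - 22061/3132) - 531570) = 1/(-5982863201/834724980 - 531570) = 1/(-443720740481801/834724980) = -834724980/443720740481801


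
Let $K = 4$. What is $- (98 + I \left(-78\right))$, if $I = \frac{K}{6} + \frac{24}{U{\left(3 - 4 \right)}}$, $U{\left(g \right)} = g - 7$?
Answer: $-280$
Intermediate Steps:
$U{\left(g \right)} = -7 + g$
$I = - \frac{7}{3}$ ($I = \frac{4}{6} + \frac{24}{-7 + \left(3 - 4\right)} = 4 \cdot \frac{1}{6} + \frac{24}{-7 - 1} = \frac{2}{3} + \frac{24}{-8} = \frac{2}{3} + 24 \left(- \frac{1}{8}\right) = \frac{2}{3} - 3 = - \frac{7}{3} \approx -2.3333$)
$- (98 + I \left(-78\right)) = - (98 - -182) = - (98 + 182) = \left(-1\right) 280 = -280$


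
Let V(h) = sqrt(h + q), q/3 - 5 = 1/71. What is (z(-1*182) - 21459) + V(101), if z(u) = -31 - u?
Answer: -21308 + sqrt(584969)/71 ≈ -21297.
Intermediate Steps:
q = 1068/71 (q = 15 + 3/71 = 1068/71 ≈ 15.042)
V(h) = sqrt(1068/71 + h) (V(h) = sqrt(h + 1068/71) = sqrt(1068/71 + h))
(z(-1*182) - 21459) + V(101) = ((-31 - (-1)*182) - 21459) + sqrt(75828 + 5041*101)/71 = ((-31 - 1*(-182)) - 21459) + sqrt(75828 + 509141)/71 = ((-31 + 182) - 21459) + sqrt(584969)/71 = (151 - 21459) + sqrt(584969)/71 = -21308 + sqrt(584969)/71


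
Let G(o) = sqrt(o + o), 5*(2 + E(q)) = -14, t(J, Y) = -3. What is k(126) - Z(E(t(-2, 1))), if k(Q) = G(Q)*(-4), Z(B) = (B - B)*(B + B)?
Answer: -24*sqrt(7) ≈ -63.498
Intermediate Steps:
E(q) = -24/5 (E(q) = -2 + (1/5)*(-14) = -2 - 14/5 = -24/5)
Z(B) = 0 (Z(B) = 0*(2*B) = 0)
G(o) = sqrt(2)*sqrt(o) (G(o) = sqrt(2*o) = sqrt(2)*sqrt(o))
k(Q) = -4*sqrt(2)*sqrt(Q) (k(Q) = (sqrt(2)*sqrt(Q))*(-4) = -4*sqrt(2)*sqrt(Q))
k(126) - Z(E(t(-2, 1))) = -4*sqrt(2)*sqrt(126) - 1*0 = -4*sqrt(2)*3*sqrt(14) + 0 = -24*sqrt(7) + 0 = -24*sqrt(7)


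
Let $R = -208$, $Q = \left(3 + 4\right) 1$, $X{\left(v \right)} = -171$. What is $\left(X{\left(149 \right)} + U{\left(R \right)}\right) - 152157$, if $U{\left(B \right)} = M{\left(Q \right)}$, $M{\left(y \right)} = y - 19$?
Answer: $-152340$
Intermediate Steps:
$Q = 7$ ($Q = 7 \cdot 1 = 7$)
$M{\left(y \right)} = -19 + y$
$U{\left(B \right)} = -12$ ($U{\left(B \right)} = -19 + 7 = -12$)
$\left(X{\left(149 \right)} + U{\left(R \right)}\right) - 152157 = \left(-171 - 12\right) - 152157 = -183 + \left(\left(-112994 + 21971\right) - 61134\right) = -183 - 152157 = -152340$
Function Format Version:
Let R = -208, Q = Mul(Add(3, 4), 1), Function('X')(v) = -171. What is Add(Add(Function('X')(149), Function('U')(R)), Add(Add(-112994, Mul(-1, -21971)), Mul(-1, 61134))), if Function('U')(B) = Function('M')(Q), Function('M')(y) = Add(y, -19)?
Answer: -152340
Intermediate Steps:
Q = 7 (Q = Mul(7, 1) = 7)
Function('M')(y) = Add(-19, y)
Function('U')(B) = -12 (Function('U')(B) = Add(-19, 7) = -12)
Add(Add(Function('X')(149), Function('U')(R)), Add(Add(-112994, Mul(-1, -21971)), Mul(-1, 61134))) = Add(Add(-171, -12), Add(Add(-112994, Mul(-1, -21971)), Mul(-1, 61134))) = Add(-183, Add(Add(-112994, 21971), -61134)) = Add(-183, Add(-91023, -61134)) = Add(-183, -152157) = -152340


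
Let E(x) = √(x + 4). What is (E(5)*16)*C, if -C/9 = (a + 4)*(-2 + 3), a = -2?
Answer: -864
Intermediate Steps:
E(x) = √(4 + x)
C = -18 (C = -9*(-2 + 4)*(-2 + 3) = -18 ≈ -18.000)
(E(5)*16)*C = (√(4 + 5)*16)*(-18) = (√9*16)*(-18) = (3*16)*(-18) = 48*(-18) = -864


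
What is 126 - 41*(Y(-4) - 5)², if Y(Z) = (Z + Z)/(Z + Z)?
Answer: -530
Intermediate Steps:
Y(Z) = 1 (Y(Z) = (2*Z)/((2*Z)) = (2*Z)*(1/(2*Z)) = 1)
126 - 41*(Y(-4) - 5)² = 126 - 41*(1 - 5)² = 126 - 41*(-4)² = 126 - 41*16 = 126 - 656 = -530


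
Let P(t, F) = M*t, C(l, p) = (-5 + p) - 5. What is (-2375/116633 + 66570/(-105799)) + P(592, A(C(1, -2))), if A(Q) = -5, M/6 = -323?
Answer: -14157244571091467/12339654767 ≈ -1.1473e+6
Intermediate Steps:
M = -1938 (M = 6*(-323) = -1938)
C(l, p) = -10 + p
P(t, F) = -1938*t
(-2375/116633 + 66570/(-105799)) + P(592, A(C(1, -2))) = (-2375/116633 + 66570/(-105799)) - 1938*592 = (-2375*1/116633 + 66570*(-1/105799)) - 1147296 = (-2375/116633 - 66570/105799) - 1147296 = -8015531435/12339654767 - 1147296 = -14157244571091467/12339654767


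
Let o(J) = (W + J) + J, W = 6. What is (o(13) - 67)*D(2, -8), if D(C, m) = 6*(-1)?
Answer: 210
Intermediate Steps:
D(C, m) = -6
o(J) = 6 + 2*J (o(J) = (6 + J) + J = 6 + 2*J)
(o(13) - 67)*D(2, -8) = ((6 + 2*13) - 67)*(-6) = ((6 + 26) - 67)*(-6) = (32 - 67)*(-6) = -35*(-6) = 210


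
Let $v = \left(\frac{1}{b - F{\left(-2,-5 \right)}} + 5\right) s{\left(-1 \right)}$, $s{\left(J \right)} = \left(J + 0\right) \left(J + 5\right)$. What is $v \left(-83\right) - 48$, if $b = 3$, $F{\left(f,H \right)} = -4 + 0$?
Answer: $\frac{11616}{7} \approx 1659.4$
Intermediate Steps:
$F{\left(f,H \right)} = -4$
$s{\left(J \right)} = J \left(5 + J\right)$
$v = - \frac{144}{7}$ ($v = \left(\frac{1}{3 - -4} + 5\right) \left(- (5 - 1)\right) = \left(\frac{1}{3 + 4} + 5\right) \left(\left(-1\right) 4\right) = \left(\frac{1}{7} + 5\right) \left(-4\right) = \frac{36}{7} \left(-4\right) = - \frac{144}{7} \approx -20.571$)
$v \left(-83\right) - 48 = \left(- \frac{144}{7}\right) \left(-83\right) - 48 = \frac{11952}{7} - 48 = \frac{11616}{7}$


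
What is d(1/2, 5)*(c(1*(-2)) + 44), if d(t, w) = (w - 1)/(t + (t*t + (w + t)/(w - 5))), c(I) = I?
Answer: 0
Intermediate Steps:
d(t, w) = (-1 + w)/(t + t² + (t + w)/(-5 + w)) (d(t, w) = (-1 + w)/(t + (t² + (t + w)/(-5 + w))) = (-1 + w)/(t + t² + (t + w)/(-5 + w)))
d(1/2, 5)*(c(1*(-2)) + 44) = ((5 + 5² - 6*5)/(5 - 5*(1/2)² - 4/2 + (1/2)*5 + 5*(1/2)²))*(1*(-2) + 44) = ((5 + 25 - 30)/(5 - 5*(1*(½))² - 4/2 + (1*(½))*5 + 5*(1*(½))²))*(-2 + 44) = (0/(5 - 5*(½)² - 4*½ + (½)*5 + 5*(½)²))*42 = (0/(5 - 5*¼ - 2 + 5/2 + 5*(¼)))*42 = (0/(5 - 5/4 - 2 + 5/2 + 5/4))*42 = (0/(11/2))*42 = ((2/11)*0)*42 = 0*42 = 0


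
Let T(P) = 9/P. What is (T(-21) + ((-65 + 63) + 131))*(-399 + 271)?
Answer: -115200/7 ≈ -16457.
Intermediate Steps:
(T(-21) + ((-65 + 63) + 131))*(-399 + 271) = (9/(-21) + ((-65 + 63) + 131))*(-399 + 271) = (9*(-1/21) + (-2 + 131))*(-128) = (-3/7 + 129)*(-128) = (900/7)*(-128) = -115200/7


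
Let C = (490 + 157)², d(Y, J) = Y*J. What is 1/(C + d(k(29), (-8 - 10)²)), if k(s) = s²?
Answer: 1/691093 ≈ 1.4470e-6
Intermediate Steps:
d(Y, J) = J*Y
C = 418609 (C = 647² = 418609)
1/(C + d(k(29), (-8 - 10)²)) = 1/(418609 + (-8 - 10)²*29²) = 1/(418609 + (-18)²*841) = 1/(418609 + 324*841) = 1/(418609 + 272484) = 1/691093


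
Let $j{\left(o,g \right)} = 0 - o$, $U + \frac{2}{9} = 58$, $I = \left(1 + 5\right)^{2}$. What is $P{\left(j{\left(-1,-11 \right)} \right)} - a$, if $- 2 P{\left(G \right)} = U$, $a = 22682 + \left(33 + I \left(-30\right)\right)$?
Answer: $- \frac{194975}{9} \approx -21664.0$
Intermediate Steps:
$I = 36$ ($I = 6^{2} = 36$)
$U = \frac{520}{9}$ ($U = - \frac{2}{9} + 58 = \frac{520}{9} \approx 57.778$)
$j{\left(o,g \right)} = - o$
$a = 21635$ ($a = 22682 + \left(33 + 36 \left(-30\right)\right) = 22682 + \left(33 - 1080\right) = 22682 - 1047 = 21635$)
$P{\left(G \right)} = - \frac{260}{9}$ ($P{\left(G \right)} = \left(- \frac{1}{2}\right) \frac{520}{9} = - \frac{260}{9}$)
$P{\left(j{\left(-1,-11 \right)} \right)} - a = - \frac{260}{9} - 21635 = - \frac{194975}{9}$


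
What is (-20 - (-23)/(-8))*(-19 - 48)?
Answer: 12261/8 ≈ 1532.6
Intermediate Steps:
(-20 - (-23)/(-8))*(-19 - 48) = (-20 - (-23)*(-1)/8)*(-67) = (-20 - 1*23/8)*(-67) = (-20 - 23/8)*(-67) = -183/8*(-67) = 12261/8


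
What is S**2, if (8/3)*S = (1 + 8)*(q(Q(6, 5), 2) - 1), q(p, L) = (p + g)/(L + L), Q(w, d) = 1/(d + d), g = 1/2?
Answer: 210681/25600 ≈ 8.2297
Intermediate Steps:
g = 1/2 ≈ 0.50000
Q(w, d) = 1/(2*d)
q(p, L) = (1/2 + p)/(2*L) (q(p, L) = (p + 1/2)/(L + L) = (1/2 + p)/((2*L)) = (1/2 + p)*(1/(2*L)) = (1/2 + p)/(2*L))
S = -459/160 (S = 3*((1 + 8)*((1/4)*(1 + 2*((1/2)/5))/2 - 1))/8 = 3*(9*((1/4)*(1/2)*(1 + 2*((1/2)*(1/5))) - 1))/8 = 3*(9*((1/4)*(1/2)*(1 + 2*(1/10)) - 1))/8 = 3*(9*((1/4)*(1/2)*(1 + 1/5) - 1))/8 = 3*(9*((1/4)*(1/2)*(6/5) - 1))/8 = 3*(9*(3/20 - 1))/8 = 3*(9*(-17/20))/8 = (3/8)*(-153/20) = -459/160 ≈ -2.8688)
S**2 = (-459/160)**2 = 210681/25600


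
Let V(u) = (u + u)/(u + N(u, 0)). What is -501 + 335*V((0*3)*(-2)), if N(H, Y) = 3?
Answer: -501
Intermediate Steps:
V(u) = 2*u/(3 + u) (V(u) = (u + u)/(u + 3) = (2*u)/(3 + u) = 2*u/(3 + u))
-501 + 335*V((0*3)*(-2)) = -501 + 335*(2*((0*3)*(-2))/(3 + (0*3)*(-2))) = -501 + 335*(2*(0*(-2))/(3 + 0*(-2))) = -501 + 335*(2*0/(3 + 0)) = -501 + 335*(2*0/3) = -501 + 335*(2*0*(⅓)) = -501 + 335*0 = -501 + 0 = -501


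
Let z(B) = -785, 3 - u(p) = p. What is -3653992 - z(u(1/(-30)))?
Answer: -3653207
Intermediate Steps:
u(p) = 3 - p
-3653992 - z(u(1/(-30))) = -3653992 - 1*(-785) = -3653992 + 785 = -3653207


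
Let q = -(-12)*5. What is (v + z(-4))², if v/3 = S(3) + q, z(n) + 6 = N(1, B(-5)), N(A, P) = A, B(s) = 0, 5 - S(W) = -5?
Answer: 42025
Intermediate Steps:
S(W) = 10 (S(W) = 5 - 1*(-5) = 5 + 5 = 10)
z(n) = -5 (z(n) = -6 + 1 = -5)
q = 60 (q = -3*(-20) = 60)
v = 210 (v = 3*(10 + 60) = 3*70 = 210)
(v + z(-4))² = (210 - 5)² = 205² = 42025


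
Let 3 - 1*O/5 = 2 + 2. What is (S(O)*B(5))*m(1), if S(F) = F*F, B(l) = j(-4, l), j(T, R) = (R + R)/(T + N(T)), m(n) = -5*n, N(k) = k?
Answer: 625/4 ≈ 156.25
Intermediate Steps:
j(T, R) = R/T (j(T, R) = (R + R)/(T + T) = (2*R)/((2*T)) = (2*R)*(1/(2*T)) = R/T)
O = -5 (O = 15 - 5*(2 + 2) = 15 - 5*4 = 15 - 20 = -5)
B(l) = -l/4 (B(l) = l/(-4) = l*(-¼) = -l/4)
S(F) = F²
(S(O)*B(5))*m(1) = ((-5)²*(-¼*5))*(-5*1) = (25*(-5/4))*(-5) = -125/4*(-5) = 625/4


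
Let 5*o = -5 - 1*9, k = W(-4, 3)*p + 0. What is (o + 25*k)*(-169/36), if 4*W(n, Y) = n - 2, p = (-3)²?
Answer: 575107/360 ≈ 1597.5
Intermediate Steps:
p = 9
W(n, Y) = -½ + n/4 (W(n, Y) = (n - 2)/4 = (-2 + n)/4 = -½ + n/4)
k = -27/2 (k = (-½ + (¼)*(-4))*9 + 0 = (-½ - 1)*9 + 0 = -3/2*9 + 0 = -27/2 + 0 = -27/2 ≈ -13.500)
o = -14/5 (o = (-5 - 1*9)/5 = (-5 - 9)/5 = (⅕)*(-14) = -14/5 ≈ -2.8000)
(o + 25*k)*(-169/36) = (-14/5 + 25*(-27/2))*(-169/36) = (-14/5 - 675/2)*(-169*1/36) = -3403/10*(-169/36) = 575107/360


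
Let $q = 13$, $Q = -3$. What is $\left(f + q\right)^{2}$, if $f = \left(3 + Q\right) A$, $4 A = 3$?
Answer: $169$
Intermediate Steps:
$A = \frac{3}{4}$ ($A = \frac{1}{4} \cdot 3 = \frac{3}{4} \approx 0.75$)
$f = 0$ ($f = \left(3 - 3\right) \frac{3}{4} = 0 \cdot \frac{3}{4} = 0$)
$\left(f + q\right)^{2} = \left(0 + 13\right)^{2} = 13^{2} = 169$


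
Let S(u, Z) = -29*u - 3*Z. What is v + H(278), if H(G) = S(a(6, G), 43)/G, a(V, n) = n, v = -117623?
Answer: -32707385/278 ≈ -1.1765e+5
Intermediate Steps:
H(G) = (-129 - 29*G)/G (H(G) = (-29*G - 3*43)/G = (-29*G - 129)/G = (-129 - 29*G)/G)
v + H(278) = -117623 + (-29 - 129/278) = -117623 - 8191/278 = -32707385/278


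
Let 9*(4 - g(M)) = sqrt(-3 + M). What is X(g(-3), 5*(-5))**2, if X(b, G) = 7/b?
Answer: 3969/(36 - I*sqrt(6))**2 ≈ 3.0203 + 0.41292*I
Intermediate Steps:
g(M) = 4 - sqrt(-3 + M)/9
X(g(-3), 5*(-5))**2 = (7/(4 - sqrt(-3 - 3)/9))**2 = (7/(4 - I*sqrt(6)/9))**2 = 49/(4 - I*sqrt(6)/9)**2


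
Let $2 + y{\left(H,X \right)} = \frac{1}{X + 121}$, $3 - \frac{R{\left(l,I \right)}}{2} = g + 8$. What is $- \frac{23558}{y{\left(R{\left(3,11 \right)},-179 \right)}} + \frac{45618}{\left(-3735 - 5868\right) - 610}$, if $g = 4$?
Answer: $\frac{13949338226}{1194921} \approx 11674.0$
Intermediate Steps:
$R{\left(l,I \right)} = -18$ ($R{\left(l,I \right)} = 6 - 2 \left(4 + 8\right) = 6 - 24 = -18$)
$y{\left(H,X \right)} = -2 + \frac{1}{121 + X}$ ($y{\left(H,X \right)} = -2 + \frac{1}{X + 121} = -2 + \frac{1}{121 + X}$)
$- \frac{23558}{y{\left(R{\left(3,11 \right)},-179 \right)}} + \frac{45618}{\left(-3735 - 5868\right) - 610} = - \frac{23558}{\frac{1}{121 - 179} \left(-241 - -358\right)} + \frac{45618}{\left(-3735 - 5868\right) - 610} = - \frac{23558}{\frac{1}{-58} \left(-241 + 358\right)} + \frac{45618}{-9603 - 610} = - \frac{23558}{\left(- \frac{1}{58}\right) 117} + \frac{45618}{-10213} = - \frac{23558}{- \frac{117}{58}} + 45618 \left(- \frac{1}{10213}\right) = \left(-23558\right) \left(- \frac{58}{117}\right) - \frac{45618}{10213} = \frac{1366364}{117} - \frac{45618}{10213} = \frac{13949338226}{1194921}$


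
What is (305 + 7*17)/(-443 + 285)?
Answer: -212/79 ≈ -2.6835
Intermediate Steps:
(305 + 7*17)/(-443 + 285) = (305 + 119)/(-158) = 424*(-1/158) = -212/79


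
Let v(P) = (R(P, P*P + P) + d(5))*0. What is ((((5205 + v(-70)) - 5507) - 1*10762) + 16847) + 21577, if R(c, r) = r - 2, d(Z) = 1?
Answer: 27360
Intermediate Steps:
R(c, r) = -2 + r
v(P) = 0 (v(P) = ((-2 + (P*P + P)) + 1)*0 = ((-2 + (P**2 + P)) + 1)*0 = ((-2 + (P + P**2)) + 1)*0 = ((-2 + P + P**2) + 1)*0 = (-1 + P + P**2)*0 = 0)
((((5205 + v(-70)) - 5507) - 1*10762) + 16847) + 21577 = ((((5205 + 0) - 5507) - 1*10762) + 16847) + 21577 = (((5205 - 5507) - 10762) + 16847) + 21577 = ((-302 - 10762) + 16847) + 21577 = (-11064 + 16847) + 21577 = 5783 + 21577 = 27360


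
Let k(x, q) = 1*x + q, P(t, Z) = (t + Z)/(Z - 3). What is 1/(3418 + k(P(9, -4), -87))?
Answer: 7/23312 ≈ 0.00030027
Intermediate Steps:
P(t, Z) = (Z + t)/(-3 + Z)
k(x, q) = q + x (k(x, q) = x + q = q + x)
1/(3418 + k(P(9, -4), -87)) = 1/(3418 + (-87 + (-4 + 9)/(-3 - 4))) = 1/(3418 + (-87 + 5/(-7))) = 1/(3418 + (-87 - ⅐*5)) = 1/(3418 + (-87 - 5/7)) = 1/(3418 - 614/7) = 1/(23312/7) = 7/23312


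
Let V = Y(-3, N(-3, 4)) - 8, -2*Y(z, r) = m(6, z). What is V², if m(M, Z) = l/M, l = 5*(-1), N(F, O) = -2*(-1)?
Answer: 8281/144 ≈ 57.507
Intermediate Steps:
N(F, O) = 2
l = -5
m(M, Z) = -5/M
Y(z, r) = 5/12 (Y(z, r) = -(-5)/(2*6) = -½*(-⅚) = 5/12)
V = -91/12 (V = 5/12 - 8 = -91/12 ≈ -7.5833)
V² = (-91/12)² = 8281/144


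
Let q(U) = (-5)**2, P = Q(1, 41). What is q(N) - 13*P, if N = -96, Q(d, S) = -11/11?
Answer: 38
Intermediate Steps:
Q(d, S) = -1 (Q(d, S) = -11*1/11 = -1)
P = -1
q(U) = 25
q(N) - 13*P = 25 - 13*(-1) = 25 + 13 = 38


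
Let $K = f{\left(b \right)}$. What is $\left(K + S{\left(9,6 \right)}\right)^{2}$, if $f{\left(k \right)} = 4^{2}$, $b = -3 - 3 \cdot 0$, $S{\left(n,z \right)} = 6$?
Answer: $484$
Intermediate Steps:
$b = -3$ ($b = -3 - 0 = -3 + 0 = -3$)
$f{\left(k \right)} = 16$
$K = 16$
$\left(K + S{\left(9,6 \right)}\right)^{2} = \left(16 + 6\right)^{2} = 22^{2} = 484$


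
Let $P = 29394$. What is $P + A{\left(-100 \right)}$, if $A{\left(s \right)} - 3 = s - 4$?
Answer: $29293$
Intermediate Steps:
$A{\left(s \right)} = -1 + s$ ($A{\left(s \right)} = 3 + \left(s - 4\right) = 3 + \left(-4 + s\right) = -1 + s$)
$P + A{\left(-100 \right)} = 29394 - 101 = 29293$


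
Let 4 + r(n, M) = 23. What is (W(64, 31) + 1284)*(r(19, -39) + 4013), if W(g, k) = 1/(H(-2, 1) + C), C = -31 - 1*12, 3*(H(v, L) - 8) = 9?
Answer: 5176962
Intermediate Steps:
r(n, M) = 19 (r(n, M) = -4 + 23 = 19)
H(v, L) = 11 (H(v, L) = 8 + (⅓)*9 = 8 + 3 = 11)
C = -43 (C = -31 - 12 = -43)
W(g, k) = -1/32 (W(g, k) = 1/(11 - 43) = 1/(-32) = -1/32)
(W(64, 31) + 1284)*(r(19, -39) + 4013) = (-1/32 + 1284)*(19 + 4013) = (41087/32)*4032 = 5176962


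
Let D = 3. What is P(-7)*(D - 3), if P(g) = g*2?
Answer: 0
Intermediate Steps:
P(g) = 2*g
P(-7)*(D - 3) = (2*(-7))*(3 - 3) = -14*0 = 0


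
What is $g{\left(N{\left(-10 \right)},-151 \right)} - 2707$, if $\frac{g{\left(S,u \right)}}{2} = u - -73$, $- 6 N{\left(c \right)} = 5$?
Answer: $-2863$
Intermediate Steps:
$N{\left(c \right)} = - \frac{5}{6}$ ($N{\left(c \right)} = \left(- \frac{1}{6}\right) 5 = - \frac{5}{6}$)
$g{\left(S,u \right)} = 146 + 2 u$ ($g{\left(S,u \right)} = 2 \left(u - -73\right) = 2 \left(u + 73\right) = 2 \left(73 + u\right) = 146 + 2 u$)
$g{\left(N{\left(-10 \right)},-151 \right)} - 2707 = \left(146 + 2 \left(-151\right)\right) - 2707 = \left(146 - 302\right) - 2707 = -156 - 2707 = -2863$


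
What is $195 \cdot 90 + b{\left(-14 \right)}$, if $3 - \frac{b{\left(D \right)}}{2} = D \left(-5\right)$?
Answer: $17416$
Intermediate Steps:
$b{\left(D \right)} = 6 + 10 D$ ($b{\left(D \right)} = 6 - 2 D \left(-5\right) = 6 - 2 \left(- 5 D\right) = 6 + 10 D$)
$195 \cdot 90 + b{\left(-14 \right)} = 195 \cdot 90 + \left(6 + 10 \left(-14\right)\right) = 17550 + \left(6 - 140\right) = 17550 - 134 = 17416$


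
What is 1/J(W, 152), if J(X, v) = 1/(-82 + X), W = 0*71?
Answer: -82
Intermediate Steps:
W = 0
1/J(W, 152) = 1/(1/(-82 + 0)) = 1/(1/(-82)) = 1/(-1/82) = -82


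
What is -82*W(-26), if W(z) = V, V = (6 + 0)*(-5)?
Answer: 2460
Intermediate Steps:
V = -30 (V = 6*(-5) = -30)
W(z) = -30
-82*W(-26) = -82*(-30) = 2460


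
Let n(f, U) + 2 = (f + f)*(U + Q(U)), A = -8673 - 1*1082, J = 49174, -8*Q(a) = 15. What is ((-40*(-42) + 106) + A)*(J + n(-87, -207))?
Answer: -2725915985/4 ≈ -6.8148e+8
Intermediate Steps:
Q(a) = -15/8 (Q(a) = -⅛*15 = -15/8)
A = -9755 (A = -8673 - 1082 = -9755)
n(f, U) = -2 + 2*f*(-15/8 + U) (n(f, U) = -2 + (f + f)*(U - 15/8) = -2 + (2*f)*(-15/8 + U) = -2 + 2*f*(-15/8 + U))
((-40*(-42) + 106) + A)*(J + n(-87, -207)) = ((-40*(-42) + 106) - 9755)*(49174 + (-2 - 15/4*(-87) + 2*(-207)*(-87))) = ((1680 + 106) - 9755)*(49174 + (-2 + 1305/4 + 36018)) = (1786 - 9755)*(49174 + 145369/4) = -7969*342065/4 = -2725915985/4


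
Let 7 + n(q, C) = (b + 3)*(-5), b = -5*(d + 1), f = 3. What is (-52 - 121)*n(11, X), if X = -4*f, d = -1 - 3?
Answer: 16781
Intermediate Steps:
d = -4
X = -12 (X = -4*3 = -12)
b = 15 (b = -5*(-4 + 1) = -5*(-3) = 15)
n(q, C) = -97 (n(q, C) = -7 + (15 + 3)*(-5) = -7 + 18*(-5) = -7 - 90 = -97)
(-52 - 121)*n(11, X) = (-52 - 121)*(-97) = -173*(-97) = 16781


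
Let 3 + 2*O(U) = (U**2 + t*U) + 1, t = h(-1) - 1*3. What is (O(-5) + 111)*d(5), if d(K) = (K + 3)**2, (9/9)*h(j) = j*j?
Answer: 8160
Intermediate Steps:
h(j) = j**2 (h(j) = j*j = j**2)
t = -2 (t = (-1)**2 - 1*3 = 1 - 3 = -2)
d(K) = (3 + K)**2
O(U) = -1 + U**2/2 - U (O(U) = -3/2 + ((U**2 - 2*U) + 1)/2 = -3/2 + (1 + U**2 - 2*U)/2 = -3/2 + (1/2 + U**2/2 - U) = -1 + U**2/2 - U)
(O(-5) + 111)*d(5) = ((-1 + (1/2)*(-5)**2 - 1*(-5)) + 111)*(3 + 5)**2 = ((-1 + (1/2)*25 + 5) + 111)*8**2 = ((-1 + 25/2 + 5) + 111)*64 = (33/2 + 111)*64 = (255/2)*64 = 8160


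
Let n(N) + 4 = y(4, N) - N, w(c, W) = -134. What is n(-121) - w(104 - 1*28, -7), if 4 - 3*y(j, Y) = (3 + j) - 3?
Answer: 251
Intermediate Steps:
y(j, Y) = 4/3 - j/3 (y(j, Y) = 4/3 - ((3 + j) - 3)/3 = 4/3 - j/3)
n(N) = -4 - N (n(N) = -4 + ((4/3 - 1/3*4) - N) = -4 + ((4/3 - 4/3) - N) = -4 + (0 - N) = -4 - N)
n(-121) - w(104 - 1*28, -7) = (-4 - 1*(-121)) - 1*(-134) = (-4 + 121) + 134 = 117 + 134 = 251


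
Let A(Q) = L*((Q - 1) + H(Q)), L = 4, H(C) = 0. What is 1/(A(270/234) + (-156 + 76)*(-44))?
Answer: 13/45768 ≈ 0.00028404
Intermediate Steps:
A(Q) = -4 + 4*Q (A(Q) = 4*((Q - 1) + 0) = 4*((-1 + Q) + 0) = 4*(-1 + Q) = -4 + 4*Q)
1/(A(270/234) + (-156 + 76)*(-44)) = 1/((-4 + 4*(270/234)) + (-156 + 76)*(-44)) = 1/((-4 + 4*(270*(1/234))) - 80*(-44)) = 1/((-4 + 4*(15/13)) + 3520) = 1/((-4 + 60/13) + 3520) = 1/(8/13 + 3520) = 1/(45768/13) = 13/45768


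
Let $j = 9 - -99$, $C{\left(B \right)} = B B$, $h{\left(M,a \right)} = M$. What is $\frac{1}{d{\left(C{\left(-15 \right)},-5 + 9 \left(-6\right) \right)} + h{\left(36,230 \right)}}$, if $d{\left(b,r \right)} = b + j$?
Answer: $\frac{1}{369} \approx 0.00271$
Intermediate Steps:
$C{\left(B \right)} = B^{2}$
$j = 108$ ($j = 9 + 99 = 108$)
$d{\left(b,r \right)} = 108 + b$ ($d{\left(b,r \right)} = b + 108 = 108 + b$)
$\frac{1}{d{\left(C{\left(-15 \right)},-5 + 9 \left(-6\right) \right)} + h{\left(36,230 \right)}} = \frac{1}{\left(108 + \left(-15\right)^{2}\right) + 36} = \frac{1}{\left(108 + 225\right) + 36} = \frac{1}{333 + 36} = \frac{1}{369}$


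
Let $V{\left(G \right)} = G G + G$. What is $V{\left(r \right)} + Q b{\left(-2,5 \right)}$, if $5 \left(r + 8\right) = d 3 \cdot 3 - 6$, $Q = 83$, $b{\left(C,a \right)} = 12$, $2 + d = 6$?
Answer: $998$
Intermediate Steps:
$d = 4$ ($d = -2 + 6 = 4$)
$r = -2$ ($r = -8 + \frac{4 \cdot 3 \cdot 3 - 6}{5} = -8 + \frac{12 \cdot 3 - 6}{5} = -8 + \frac{36 - 6}{5} = -8 + \frac{1}{5} \cdot 30 = -8 + 6 = -2$)
$V{\left(G \right)} = G + G^{2}$ ($V{\left(G \right)} = G^{2} + G = G + G^{2}$)
$V{\left(r \right)} + Q b{\left(-2,5 \right)} = - 2 \left(1 - 2\right) + 83 \cdot 12 = \left(-2\right) \left(-1\right) + 996 = 2 + 996 = 998$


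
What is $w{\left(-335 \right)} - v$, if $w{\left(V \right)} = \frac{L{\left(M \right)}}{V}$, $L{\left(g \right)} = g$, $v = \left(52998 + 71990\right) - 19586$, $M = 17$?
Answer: $- \frac{35309687}{335} \approx -1.054 \cdot 10^{5}$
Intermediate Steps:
$v = 105402$ ($v = 124988 - 19586 = 105402$)
$w{\left(V \right)} = \frac{17}{V}$
$w{\left(-335 \right)} - v = \frac{17}{-335} - 105402 = 17 \left(- \frac{1}{335}\right) - 105402 = - \frac{17}{335} - 105402 = - \frac{35309687}{335}$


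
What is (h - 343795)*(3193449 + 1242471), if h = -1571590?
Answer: -8496494629200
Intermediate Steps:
(h - 343795)*(3193449 + 1242471) = (-1571590 - 343795)*(3193449 + 1242471) = -1915385*4435920 = -8496494629200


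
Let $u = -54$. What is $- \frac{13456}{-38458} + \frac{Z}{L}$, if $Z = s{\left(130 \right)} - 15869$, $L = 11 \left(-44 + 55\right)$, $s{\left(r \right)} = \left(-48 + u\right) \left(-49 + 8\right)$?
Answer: $- \frac{223915235}{2326709} \approx -96.237$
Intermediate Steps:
$s{\left(r \right)} = 4182$ ($s{\left(r \right)} = \left(-48 - 54\right) \left(-49 + 8\right) = \left(-102\right) \left(-41\right) = 4182$)
$L = 121$ ($L = 11 \cdot 11 = 121$)
$Z = -11687$ ($Z = 4182 - 15869 = -11687$)
$- \frac{13456}{-38458} + \frac{Z}{L} = - \frac{13456}{-38458} - \frac{11687}{121} = \left(-13456\right) \left(- \frac{1}{38458}\right) - \frac{11687}{121} = \frac{6728}{19229} - \frac{11687}{121} = - \frac{223915235}{2326709}$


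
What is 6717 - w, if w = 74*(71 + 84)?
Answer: -4753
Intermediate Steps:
w = 11470 (w = 74*155 = 11470)
6717 - w = 6717 - 1*11470 = 6717 - 11470 = -4753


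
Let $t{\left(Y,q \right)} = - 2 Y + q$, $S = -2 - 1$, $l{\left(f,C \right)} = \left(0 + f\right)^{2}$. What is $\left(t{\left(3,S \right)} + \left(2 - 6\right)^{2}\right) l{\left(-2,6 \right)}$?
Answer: $28$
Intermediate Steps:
$l{\left(f,C \right)} = f^{2}$
$S = -3$ ($S = -2 - 1 = -3$)
$t{\left(Y,q \right)} = q - 2 Y$
$\left(t{\left(3,S \right)} + \left(2 - 6\right)^{2}\right) l{\left(-2,6 \right)} = \left(\left(-3 - 6\right) + \left(2 - 6\right)^{2}\right) \left(-2\right)^{2} = \left(\left(-3 - 6\right) + \left(-4\right)^{2}\right) 4 = \left(-9 + 16\right) 4 = 7 \cdot 4 = 28$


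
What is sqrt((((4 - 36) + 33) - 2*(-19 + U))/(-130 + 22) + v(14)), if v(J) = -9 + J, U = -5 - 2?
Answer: sqrt(1461)/18 ≈ 2.1235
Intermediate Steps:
U = -7
sqrt((((4 - 36) + 33) - 2*(-19 + U))/(-130 + 22) + v(14)) = sqrt((((4 - 36) + 33) - 2*(-19 - 7))/(-130 + 22) + (-9 + 14)) = sqrt(((-32 + 33) - 2*(-26))/(-108) + 5) = sqrt((1 + 52)*(-1/108) + 5) = sqrt(53*(-1/108) + 5) = sqrt(-53/108 + 5) = sqrt(487/108) = sqrt(1461)/18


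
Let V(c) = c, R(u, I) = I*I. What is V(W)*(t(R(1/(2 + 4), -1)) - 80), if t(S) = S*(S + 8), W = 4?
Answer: -284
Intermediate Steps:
R(u, I) = I²
t(S) = S*(8 + S)
V(W)*(t(R(1/(2 + 4), -1)) - 80) = 4*((-1)²*(8 + (-1)²) - 80) = 4*(1*(8 + 1) - 80) = 4*(1*9 - 80) = 4*(9 - 80) = 4*(-71) = -284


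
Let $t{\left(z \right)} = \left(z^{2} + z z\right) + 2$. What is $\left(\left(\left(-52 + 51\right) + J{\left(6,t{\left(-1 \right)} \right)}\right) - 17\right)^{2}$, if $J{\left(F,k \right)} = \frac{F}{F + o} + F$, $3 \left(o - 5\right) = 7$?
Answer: $\frac{53361}{400} \approx 133.4$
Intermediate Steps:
$o = \frac{22}{3}$ ($o = 5 + \frac{1}{3} \cdot 7 = 5 + \frac{7}{3} = \frac{22}{3} \approx 7.3333$)
$t{\left(z \right)} = 2 + 2 z^{2}$ ($t{\left(z \right)} = \left(z^{2} + z^{2}\right) + 2 = 2 z^{2} + 2 = 2 + 2 z^{2}$)
$J{\left(F,k \right)} = F + \frac{F}{\frac{22}{3} + F}$ ($J{\left(F,k \right)} = \frac{F}{F + \frac{22}{3}} + F = \frac{F}{\frac{22}{3} + F} + F = F + \frac{F}{\frac{22}{3} + F}$)
$\left(\left(\left(-52 + 51\right) + J{\left(6,t{\left(-1 \right)} \right)}\right) - 17\right)^{2} = \left(\left(\left(-52 + 51\right) + \frac{6 \left(25 + 3 \cdot 6\right)}{22 + 3 \cdot 6}\right) - 17\right)^{2} = \left(\left(-1 + \frac{6 \left(25 + 18\right)}{22 + 18}\right) - 17\right)^{2} = \left(\left(-1 + 6 \cdot \frac{1}{40} \cdot 43\right) - 17\right)^{2} = \left(\left(-1 + \frac{129}{20}\right) - 17\right)^{2} = \left(\frac{109}{20} - 17\right)^{2} = \left(- \frac{231}{20}\right)^{2} = \frac{53361}{400}$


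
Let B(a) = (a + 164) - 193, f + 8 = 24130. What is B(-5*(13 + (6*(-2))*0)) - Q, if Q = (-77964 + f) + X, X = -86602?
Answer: 140350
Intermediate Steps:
f = 24122 (f = -8 + 24130 = 24122)
B(a) = -29 + a (B(a) = (164 + a) - 193 = -29 + a)
Q = -140444 (Q = (-77964 + 24122) - 86602 = -53842 - 86602 = -140444)
B(-5*(13 + (6*(-2))*0)) - Q = (-29 - 5*(13 + (6*(-2))*0)) - 1*(-140444) = (-29 - 5*(13 - 12*0)) + 140444 = (-29 - 5*(13 + 0)) + 140444 = (-29 - 5*13) + 140444 = (-29 - 65) + 140444 = -94 + 140444 = 140350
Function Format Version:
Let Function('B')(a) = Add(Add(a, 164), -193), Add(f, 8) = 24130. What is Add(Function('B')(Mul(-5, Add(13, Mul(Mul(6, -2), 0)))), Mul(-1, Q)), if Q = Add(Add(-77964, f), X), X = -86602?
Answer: 140350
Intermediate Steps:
f = 24122 (f = Add(-8, 24130) = 24122)
Function('B')(a) = Add(-29, a) (Function('B')(a) = Add(Add(164, a), -193) = Add(-29, a))
Q = -140444 (Q = Add(Add(-77964, 24122), -86602) = Add(-53842, -86602) = -140444)
Add(Function('B')(Mul(-5, Add(13, Mul(Mul(6, -2), 0)))), Mul(-1, Q)) = Add(Add(-29, Mul(-5, Add(13, Mul(Mul(6, -2), 0)))), Mul(-1, -140444)) = Add(Add(-29, Mul(-5, Add(13, Mul(-12, 0)))), 140444) = Add(Add(-29, Mul(-5, Add(13, 0))), 140444) = Add(Add(-29, Mul(-5, 13)), 140444) = Add(Add(-29, -65), 140444) = Add(-94, 140444) = 140350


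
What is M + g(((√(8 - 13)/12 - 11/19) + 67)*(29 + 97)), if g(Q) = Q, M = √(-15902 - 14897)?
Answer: 159012/19 + I*√30799 + 21*I*√5/2 ≈ 8369.0 + 198.98*I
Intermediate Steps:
M = I*√30799 (M = √(-30799) = I*√30799 ≈ 175.5*I)
M + g(((√(8 - 13)/12 - 11/19) + 67)*(29 + 97)) = I*√30799 + ((√(8 - 13)/12 - 11/19) + 67)*(29 + 97) = I*√30799 + ((√(-5)*(1/12) - 11*1/19) + 67)*126 = I*√30799 + (((I*√5)*(1/12) - 11/19) + 67)*126 = I*√30799 + ((I*√5/12 - 11/19) + 67)*126 = I*√30799 + ((-11/19 + I*√5/12) + 67)*126 = I*√30799 + (1262/19 + I*√5/12)*126 = I*√30799 + (159012/19 + 21*I*√5/2) = 159012/19 + I*√30799 + 21*I*√5/2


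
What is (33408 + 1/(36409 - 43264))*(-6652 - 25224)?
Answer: -7299981379964/6855 ≈ -1.0649e+9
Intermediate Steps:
(33408 + 1/(36409 - 43264))*(-6652 - 25224) = (33408 + 1/(-6855))*(-31876) = (33408 - 1/6855)*(-31876) = (229011839/6855)*(-31876) = -7299981379964/6855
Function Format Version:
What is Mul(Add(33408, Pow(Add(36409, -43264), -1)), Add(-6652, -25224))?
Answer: Rational(-7299981379964, 6855) ≈ -1.0649e+9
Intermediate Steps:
Mul(Add(33408, Pow(Add(36409, -43264), -1)), Add(-6652, -25224)) = Mul(Add(33408, Pow(-6855, -1)), -31876) = Mul(Add(33408, Rational(-1, 6855)), -31876) = Mul(Rational(229011839, 6855), -31876) = Rational(-7299981379964, 6855)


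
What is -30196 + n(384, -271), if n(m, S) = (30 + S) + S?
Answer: -30708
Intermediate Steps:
n(m, S) = 30 + 2*S
-30196 + n(384, -271) = -30196 + (30 + 2*(-271)) = -30196 + (30 - 542) = -30196 - 512 = -30708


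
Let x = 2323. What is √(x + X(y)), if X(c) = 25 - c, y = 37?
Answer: √2311 ≈ 48.073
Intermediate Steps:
√(x + X(y)) = √(2323 + (25 - 1*37)) = √(2323 + (25 - 37)) = √(2323 - 12) = √2311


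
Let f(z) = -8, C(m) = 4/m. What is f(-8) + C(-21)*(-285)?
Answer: 324/7 ≈ 46.286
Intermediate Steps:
f(-8) + C(-21)*(-285) = -8 + (4/(-21))*(-285) = -8 + (4*(-1/21))*(-285) = -8 - 4/21*(-285) = -8 + 380/7 = 324/7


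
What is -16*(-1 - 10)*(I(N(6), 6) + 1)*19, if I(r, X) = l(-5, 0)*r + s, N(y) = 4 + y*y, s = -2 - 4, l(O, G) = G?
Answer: -16720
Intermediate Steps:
s = -6
N(y) = 4 + y²
I(r, X) = -6 (I(r, X) = 0*r - 6 = 0 - 6 = -6)
-16*(-1 - 10)*(I(N(6), 6) + 1)*19 = -16*(-1 - 10)*(-6 + 1)*19 = -(-176)*(-5)*19 = -16*55*19 = -880*19 = -16720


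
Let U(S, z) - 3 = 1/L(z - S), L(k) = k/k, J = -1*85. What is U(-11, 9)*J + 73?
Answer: -267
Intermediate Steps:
J = -85
L(k) = 1
U(S, z) = 4 (U(S, z) = 3 + 1/1 = 3 + 1 = 4)
U(-11, 9)*J + 73 = 4*(-85) + 73 = -340 + 73 = -267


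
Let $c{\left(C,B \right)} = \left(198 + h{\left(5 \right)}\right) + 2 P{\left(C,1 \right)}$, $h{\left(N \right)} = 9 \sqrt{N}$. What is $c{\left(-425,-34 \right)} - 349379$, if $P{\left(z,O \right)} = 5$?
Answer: $-349171 + 9 \sqrt{5} \approx -3.4915 \cdot 10^{5}$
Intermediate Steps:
$c{\left(C,B \right)} = 208 + 9 \sqrt{5}$ ($c{\left(C,B \right)} = \left(198 + 9 \sqrt{5}\right) + 2 \cdot 5 = \left(198 + 9 \sqrt{5}\right) + 10 = 208 + 9 \sqrt{5}$)
$c{\left(-425,-34 \right)} - 349379 = \left(208 + 9 \sqrt{5}\right) - 349379 = -349171 + 9 \sqrt{5}$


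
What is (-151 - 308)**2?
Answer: 210681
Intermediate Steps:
(-151 - 308)**2 = (-459)**2 = 210681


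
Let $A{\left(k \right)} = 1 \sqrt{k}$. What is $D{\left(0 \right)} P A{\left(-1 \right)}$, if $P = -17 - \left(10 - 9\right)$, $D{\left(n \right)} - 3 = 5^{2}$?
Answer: $- 504 i \approx - 504.0 i$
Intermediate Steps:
$D{\left(n \right)} = 28$ ($D{\left(n \right)} = 3 + 5^{2} = 3 + 25 = 28$)
$A{\left(k \right)} = \sqrt{k}$
$P = -18$ ($P = -17 - 1 = -18$)
$D{\left(0 \right)} P A{\left(-1 \right)} = 28 \left(-18\right) \sqrt{-1} = - 504 i$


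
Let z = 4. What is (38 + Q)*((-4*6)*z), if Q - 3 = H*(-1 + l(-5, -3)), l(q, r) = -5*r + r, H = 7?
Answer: -11328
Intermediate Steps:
l(q, r) = -4*r
Q = 80 (Q = 3 + 7*(-1 - 4*(-3)) = 3 + 7*(-1 + 12) = 3 + 7*11 = 3 + 77 = 80)
(38 + Q)*((-4*6)*z) = (38 + 80)*(-4*6*4) = 118*(-24*4) = 118*(-96) = -11328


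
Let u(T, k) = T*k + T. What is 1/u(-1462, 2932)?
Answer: -1/4288046 ≈ -2.3321e-7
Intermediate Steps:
u(T, k) = T + T*k
1/u(-1462, 2932) = 1/(-1462*(1 + 2932)) = 1/(-1462*2933) = 1/(-4288046) = -1/4288046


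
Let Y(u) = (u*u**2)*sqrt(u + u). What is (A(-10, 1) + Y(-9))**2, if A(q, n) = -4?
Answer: -9565922 + 17496*I*sqrt(2) ≈ -9.5659e+6 + 24743.0*I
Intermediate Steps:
Y(u) = sqrt(2)*u**(7/2) (Y(u) = u**3*sqrt(2*u) = u**3*(sqrt(2)*sqrt(u)) = sqrt(2)*u**(7/2))
(A(-10, 1) + Y(-9))**2 = (-4 + sqrt(2)*(-9)**(7/2))**2 = (-4 + sqrt(2)*(-2187*I))**2 = (-4 - 2187*I*sqrt(2))**2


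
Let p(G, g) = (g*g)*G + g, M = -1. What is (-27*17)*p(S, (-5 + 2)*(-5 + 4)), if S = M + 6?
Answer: -22032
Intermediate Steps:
S = 5 (S = -1 + 6 = 5)
p(G, g) = g + G*g² (p(G, g) = g²*G + g = G*g² + g = g + G*g²)
(-27*17)*p(S, (-5 + 2)*(-5 + 4)) = (-27*17)*(((-5 + 2)*(-5 + 4))*(1 + 5*((-5 + 2)*(-5 + 4)))) = -459*(-3*(-1))*(1 + 5*(-3*(-1))) = -1377*(1 + 5*3) = -1377*(1 + 15) = -1377*16 = -459*48 = -22032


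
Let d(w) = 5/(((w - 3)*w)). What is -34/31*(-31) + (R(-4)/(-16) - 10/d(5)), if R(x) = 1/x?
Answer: 897/64 ≈ 14.016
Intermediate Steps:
d(w) = 5/(w*(-3 + w)) (d(w) = 5/(((-3 + w)*w)) = 5/((w*(-3 + w))) = 5*(1/(w*(-3 + w))) = 5/(w*(-3 + w)))
-34/31*(-31) + (R(-4)/(-16) - 10/d(5)) = -34/31*(-31) + (1/(-4*(-16)) - 10/(5/(5*(-3 + 5)))) = -34*1/31*(-31) + (-1/4*(-1/16) - 10/(5*(1/5)/2)) = -34/31*(-31) + (1/64 - 10/(5*(1/5)*(1/2))) = 34 + (1/64 - 10/1/2) = 34 + (1/64 - 10*2) = 34 + (1/64 - 20) = 34 - 1279/64 = 897/64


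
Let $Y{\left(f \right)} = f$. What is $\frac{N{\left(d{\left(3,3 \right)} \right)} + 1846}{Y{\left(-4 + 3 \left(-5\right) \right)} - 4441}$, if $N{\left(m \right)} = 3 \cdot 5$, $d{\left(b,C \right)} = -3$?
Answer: $- \frac{1861}{4460} \approx -0.41726$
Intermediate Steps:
$N{\left(m \right)} = 15$
$\frac{N{\left(d{\left(3,3 \right)} \right)} + 1846}{Y{\left(-4 + 3 \left(-5\right) \right)} - 4441} = \frac{15 + 1846}{\left(-4 + 3 \left(-5\right)\right) - 4441} = \frac{1861}{\left(-4 - 15\right) - 4441} = \frac{1861}{-19 - 4441} = \frac{1861}{-4460} = 1861 \left(- \frac{1}{4460}\right) = - \frac{1861}{4460}$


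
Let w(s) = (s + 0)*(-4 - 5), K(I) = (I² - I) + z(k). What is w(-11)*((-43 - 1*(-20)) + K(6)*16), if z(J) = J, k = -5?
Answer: 37323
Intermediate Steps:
K(I) = -5 + I² - I (K(I) = (I² - I) - 5 = -5 + I² - I)
w(s) = -9*s (w(s) = s*(-9) = -9*s)
w(-11)*((-43 - 1*(-20)) + K(6)*16) = (-9*(-11))*((-43 - 1*(-20)) + (-5 + 6² - 1*6)*16) = 99*((-43 + 20) + (-5 + 36 - 6)*16) = 99*(-23 + 25*16) = 99*(-23 + 400) = 99*377 = 37323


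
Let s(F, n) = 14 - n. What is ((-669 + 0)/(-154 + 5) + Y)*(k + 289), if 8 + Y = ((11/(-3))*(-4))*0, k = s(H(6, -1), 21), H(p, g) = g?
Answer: -147486/149 ≈ -989.84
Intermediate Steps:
k = -7 (k = 14 - 1*21 = 14 - 21 = -7)
Y = -8 (Y = -8 + ((11/(-3))*(-4))*0 = -8 + ((11*(-⅓))*(-4))*0 = -8 - 11/3*(-4)*0 = -8 + (44/3)*0 = -8 + 0 = -8)
((-669 + 0)/(-154 + 5) + Y)*(k + 289) = ((-669 + 0)/(-154 + 5) - 8)*(-7 + 289) = (-669/(-149) - 8)*282 = (-669*(-1/149) - 8)*282 = (669/149 - 8)*282 = -523/149*282 = -147486/149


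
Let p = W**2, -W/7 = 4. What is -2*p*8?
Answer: -12544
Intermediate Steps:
W = -28 (W = -7*4 = -28)
p = 784 (p = (-28)**2 = 784)
-2*p*8 = -2*784*8 = -1568*8 = -12544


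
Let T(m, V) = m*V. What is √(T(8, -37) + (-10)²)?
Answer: 14*I ≈ 14.0*I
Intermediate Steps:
T(m, V) = V*m
√(T(8, -37) + (-10)²) = √(-37*8 + (-10)²) = √(-296 + 100) = √(-196) = 14*I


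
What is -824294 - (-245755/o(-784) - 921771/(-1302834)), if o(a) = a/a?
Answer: -251247067099/434278 ≈ -5.7854e+5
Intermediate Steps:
o(a) = 1
-824294 - (-245755/o(-784) - 921771/(-1302834)) = -824294 - (-245755/1 - 921771/(-1302834)) = -824294 - (-245755*1 - 921771*(-1/1302834)) = -824294 - (-245755 + 307257/434278) = -824294 - 1*(-106725682633/434278) = -824294 + 106725682633/434278 = -251247067099/434278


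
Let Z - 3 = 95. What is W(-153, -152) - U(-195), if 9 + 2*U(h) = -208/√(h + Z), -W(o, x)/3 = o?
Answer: 927/2 - 104*I*√97/97 ≈ 463.5 - 10.56*I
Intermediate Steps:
Z = 98 (Z = 3 + 95 = 98)
W(o, x) = -3*o
U(h) = -9/2 - 104/√(98 + h) (U(h) = -9/2 + (-208/√(h + 98))/2 = -9/2 + (-208/√(98 + h))/2 = -9/2 - 104/√(98 + h))
W(-153, -152) - U(-195) = -3*(-153) - (-9/2 - 104/√(98 - 195)) = 459 - (-9/2 - (-104)*I*√97/97) = 459 - (-9/2 + 104*I*√97/97) = 459 + (9/2 - 104*I*√97/97) = 927/2 - 104*I*√97/97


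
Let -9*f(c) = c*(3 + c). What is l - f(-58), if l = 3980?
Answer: 39010/9 ≈ 4334.4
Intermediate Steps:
f(c) = -c*(3 + c)/9
l - f(-58) = 3980 - (-1)*(-58)*(3 - 58)/9 = 3980 - (-1)*(-58)*(-55)/9 = 3980 - 1*(-3190/9) = 3980 + 3190/9 = 39010/9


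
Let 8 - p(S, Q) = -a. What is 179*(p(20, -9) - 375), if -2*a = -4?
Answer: -65335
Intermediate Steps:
a = 2 (a = -½*(-4) = 2)
p(S, Q) = 10 (p(S, Q) = 8 - (-1)*2 = 8 - 1*(-2) = 8 + 2 = 10)
179*(p(20, -9) - 375) = 179*(10 - 375) = 179*(-365) = -65335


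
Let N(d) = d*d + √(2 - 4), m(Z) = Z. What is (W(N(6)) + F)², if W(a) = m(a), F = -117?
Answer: (81 - I*√2)² ≈ 6559.0 - 229.1*I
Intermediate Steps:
N(d) = d² + I*√2 (N(d) = d² + √(-2) = d² + I*√2)
W(a) = a
(W(N(6)) + F)² = ((6² + I*√2) - 117)² = ((36 + I*√2) - 117)² = (-81 + I*√2)²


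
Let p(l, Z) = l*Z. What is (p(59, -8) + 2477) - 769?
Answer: 1236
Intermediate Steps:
p(l, Z) = Z*l
(p(59, -8) + 2477) - 769 = (-8*59 + 2477) - 769 = (-472 + 2477) - 769 = 2005 - 769 = 1236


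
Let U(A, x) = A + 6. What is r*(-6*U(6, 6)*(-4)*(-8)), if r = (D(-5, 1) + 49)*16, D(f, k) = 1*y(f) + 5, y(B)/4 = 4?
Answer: -2580480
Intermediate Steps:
y(B) = 16 (y(B) = 4*4 = 16)
U(A, x) = 6 + A
D(f, k) = 21 (D(f, k) = 1*16 + 5 = 16 + 5 = 21)
r = 1120 (r = (21 + 49)*16 = 70*16 = 1120)
r*(-6*U(6, 6)*(-4)*(-8)) = 1120*(-6*(6 + 6)*(-4)*(-8)) = 1120*(-72*(-4)*(-8)) = 1120*(-6*(-48)*(-8)) = 1120*(288*(-8)) = 1120*(-2304) = -2580480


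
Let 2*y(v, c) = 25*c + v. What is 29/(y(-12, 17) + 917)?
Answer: 58/2247 ≈ 0.025812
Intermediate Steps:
y(v, c) = v/2 + 25*c/2 (y(v, c) = (25*c + v)/2 = (v + 25*c)/2 = v/2 + 25*c/2)
29/(y(-12, 17) + 917) = 29/(((1/2)*(-12) + (25/2)*17) + 917) = 29/((-6 + 425/2) + 917) = 29/(413/2 + 917) = 29/(2247/2) = (2/2247)*29 = 58/2247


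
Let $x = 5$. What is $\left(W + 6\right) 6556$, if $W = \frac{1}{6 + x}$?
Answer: $39932$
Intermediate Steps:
$W = \frac{1}{11}$ ($W = \frac{1}{6 + 5} = \frac{1}{11} \approx 0.090909$)
$\left(W + 6\right) 6556 = \left(\frac{1}{11} + 6\right) 6556 = \frac{67}{11} \cdot 6556 = 39932$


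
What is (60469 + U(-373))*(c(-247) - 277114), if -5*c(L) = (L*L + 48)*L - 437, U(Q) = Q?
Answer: 823071570816/5 ≈ 1.6461e+11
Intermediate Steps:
c(L) = 437/5 - L*(48 + L²)/5 (c(L) = -((L*L + 48)*L - 437)/5 = -((L² + 48)*L - 437)/5 = -((48 + L²)*L - 437)/5 = -(L*(48 + L²) - 437)/5 = -(-437 + L*(48 + L²))/5 = 437/5 - L*(48 + L²)/5)
(60469 + U(-373))*(c(-247) - 277114) = (60469 - 373)*((437/5 - 48/5*(-247) - ⅕*(-247)³) - 277114) = 60096*((437/5 + 11856/5 - ⅕*(-15069223)) - 277114) = 60096*((437/5 + 11856/5 + 15069223/5) - 277114) = 60096*(15081516/5 - 277114) = 60096*(13695946/5) = 823071570816/5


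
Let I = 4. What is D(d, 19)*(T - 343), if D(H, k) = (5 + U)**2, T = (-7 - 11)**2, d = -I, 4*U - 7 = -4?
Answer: -10051/16 ≈ -628.19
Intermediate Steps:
U = 3/4 (U = 7/4 + (1/4)*(-4) = 7/4 - 1 = 3/4 ≈ 0.75000)
d = -4 (d = -1*4 = -4)
T = 324 (T = (-18)**2 = 324)
D(H, k) = 529/16 (D(H, k) = (5 + 3/4)**2 = (23/4)**2 = 529/16)
D(d, 19)*(T - 343) = 529*(324 - 343)/16 = (529/16)*(-19) = -10051/16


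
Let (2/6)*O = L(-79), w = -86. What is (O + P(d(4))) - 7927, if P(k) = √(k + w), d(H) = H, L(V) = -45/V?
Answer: -626098/79 + I*√82 ≈ -7925.3 + 9.0554*I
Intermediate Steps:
P(k) = √(-86 + k) (P(k) = √(k - 86) = √(-86 + k))
O = 135/79 (O = 3*(-45/(-79)) = 3*(-45*(-1/79)) = 3*(45/79) = 135/79 ≈ 1.7089)
(O + P(d(4))) - 7927 = (135/79 + √(-86 + 4)) - 7927 = (135/79 + √(-82)) - 7927 = (135/79 + I*√82) - 7927 = -626098/79 + I*√82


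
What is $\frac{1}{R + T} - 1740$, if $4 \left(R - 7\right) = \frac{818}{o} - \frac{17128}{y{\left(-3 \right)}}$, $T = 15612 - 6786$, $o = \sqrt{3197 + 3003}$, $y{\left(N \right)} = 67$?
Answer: $- \frac{14895650657844173940}{8560719329932391} - \frac{36720020 \sqrt{62}}{8560719329932391} \approx -1740.0$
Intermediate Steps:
$o = 10 \sqrt{62}$ ($o = \sqrt{6200} = 10 \sqrt{62} \approx 78.74$)
$T = 8826$ ($T = 15612 - 6786 = 8826$)
$R = - \frac{3813}{67} + \frac{409 \sqrt{62}}{1240}$ ($R = 7 + \frac{\frac{818}{10 \sqrt{62}} - \frac{17128}{67}}{4} = 7 + \frac{818 \frac{\sqrt{62}}{620} - \frac{17128}{67}}{4} = 7 + \frac{\frac{409 \sqrt{62}}{310} - \frac{17128}{67}}{4} = 7 + \frac{- \frac{17128}{67} + \frac{409 \sqrt{62}}{310}}{4} = 7 - \left(\frac{4282}{67} - \frac{409 \sqrt{62}}{1240}\right) = - \frac{3813}{67} + \frac{409 \sqrt{62}}{1240} \approx -54.313$)
$\frac{1}{R + T} - 1740 = \frac{1}{\left(- \frac{3813}{67} + \frac{409 \sqrt{62}}{1240}\right) + 8826} - 1740 = \frac{1}{\frac{587529}{67} + \frac{409 \sqrt{62}}{1240}} - 1740 = -1740 + \frac{1}{\frac{587529}{67} + \frac{409 \sqrt{62}}{1240}}$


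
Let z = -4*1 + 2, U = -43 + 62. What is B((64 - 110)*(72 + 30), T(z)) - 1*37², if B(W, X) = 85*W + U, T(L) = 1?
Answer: -400170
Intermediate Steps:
U = 19
z = -2 (z = -4 + 2 = -2)
B(W, X) = 19 + 85*W (B(W, X) = 85*W + 19 = 19 + 85*W)
B((64 - 110)*(72 + 30), T(z)) - 1*37² = (19 + 85*((64 - 110)*(72 + 30))) - 1*37² = (19 + 85*(-46*102)) - 1*1369 = (19 + 85*(-4692)) - 1369 = (19 - 398820) - 1369 = -398801 - 1369 = -400170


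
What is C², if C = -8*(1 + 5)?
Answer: 2304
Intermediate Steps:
C = -48 (C = -8*6 = -48)
C² = (-48)² = 2304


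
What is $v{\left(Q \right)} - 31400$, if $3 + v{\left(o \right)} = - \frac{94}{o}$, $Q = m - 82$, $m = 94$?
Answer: $- \frac{188465}{6} \approx -31411.0$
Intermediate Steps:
$Q = 12$ ($Q = 94 - 82 = 12$)
$v{\left(o \right)} = -3 - \frac{94}{o}$
$v{\left(Q \right)} - 31400 = \left(-3 - \frac{94}{12}\right) - 31400 = \left(-3 - \frac{47}{6}\right) - 31400 = - \frac{65}{6} - 31400 = - \frac{188465}{6}$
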